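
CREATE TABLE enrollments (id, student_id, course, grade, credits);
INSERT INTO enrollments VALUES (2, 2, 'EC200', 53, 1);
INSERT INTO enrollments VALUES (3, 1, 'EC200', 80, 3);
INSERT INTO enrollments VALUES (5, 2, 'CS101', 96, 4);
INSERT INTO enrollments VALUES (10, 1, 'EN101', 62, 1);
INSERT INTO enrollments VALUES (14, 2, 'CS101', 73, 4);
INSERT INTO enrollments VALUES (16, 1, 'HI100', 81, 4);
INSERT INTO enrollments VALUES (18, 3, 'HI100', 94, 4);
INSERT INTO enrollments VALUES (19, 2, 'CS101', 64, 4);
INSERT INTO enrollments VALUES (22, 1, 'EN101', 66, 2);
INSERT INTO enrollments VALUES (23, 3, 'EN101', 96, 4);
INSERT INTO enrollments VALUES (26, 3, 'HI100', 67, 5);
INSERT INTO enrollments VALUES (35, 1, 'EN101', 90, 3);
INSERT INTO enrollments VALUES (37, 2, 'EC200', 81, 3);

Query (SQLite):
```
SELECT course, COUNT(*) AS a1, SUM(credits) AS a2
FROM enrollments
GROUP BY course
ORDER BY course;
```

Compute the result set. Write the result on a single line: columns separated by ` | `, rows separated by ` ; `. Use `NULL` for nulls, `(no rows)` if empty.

Group enrollments by course.
Per group compute: COUNT(*), SUM(credits).
  CS101: ids {5, 14, 19} → COUNT(*)=3, SUM(credits)=12
  EC200: ids {2, 3, 37} → COUNT(*)=3, SUM(credits)=7
  EN101: ids {10, 22, 23, 35} → COUNT(*)=4, SUM(credits)=10
  HI100: ids {16, 18, 26} → COUNT(*)=3, SUM(credits)=13

CS101 | 3 | 12 ; EC200 | 3 | 7 ; EN101 | 4 | 10 ; HI100 | 3 | 13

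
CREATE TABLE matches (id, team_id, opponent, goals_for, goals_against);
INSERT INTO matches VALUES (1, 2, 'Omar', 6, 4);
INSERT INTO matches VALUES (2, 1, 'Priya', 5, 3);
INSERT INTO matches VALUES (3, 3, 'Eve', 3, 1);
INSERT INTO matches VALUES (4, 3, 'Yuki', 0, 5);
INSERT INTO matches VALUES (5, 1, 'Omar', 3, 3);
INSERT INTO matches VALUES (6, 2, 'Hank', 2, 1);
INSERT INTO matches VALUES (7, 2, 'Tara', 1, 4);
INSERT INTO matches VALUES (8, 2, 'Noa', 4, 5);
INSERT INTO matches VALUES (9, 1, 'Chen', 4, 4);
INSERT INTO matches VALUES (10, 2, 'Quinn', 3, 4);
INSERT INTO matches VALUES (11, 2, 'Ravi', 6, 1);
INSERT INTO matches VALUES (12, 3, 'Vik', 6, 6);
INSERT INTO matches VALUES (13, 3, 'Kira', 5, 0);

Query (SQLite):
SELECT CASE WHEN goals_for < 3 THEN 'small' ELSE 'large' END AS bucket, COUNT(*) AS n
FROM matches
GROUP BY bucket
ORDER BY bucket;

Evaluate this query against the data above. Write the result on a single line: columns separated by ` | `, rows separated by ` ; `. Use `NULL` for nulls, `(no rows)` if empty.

large | 10 ; small | 3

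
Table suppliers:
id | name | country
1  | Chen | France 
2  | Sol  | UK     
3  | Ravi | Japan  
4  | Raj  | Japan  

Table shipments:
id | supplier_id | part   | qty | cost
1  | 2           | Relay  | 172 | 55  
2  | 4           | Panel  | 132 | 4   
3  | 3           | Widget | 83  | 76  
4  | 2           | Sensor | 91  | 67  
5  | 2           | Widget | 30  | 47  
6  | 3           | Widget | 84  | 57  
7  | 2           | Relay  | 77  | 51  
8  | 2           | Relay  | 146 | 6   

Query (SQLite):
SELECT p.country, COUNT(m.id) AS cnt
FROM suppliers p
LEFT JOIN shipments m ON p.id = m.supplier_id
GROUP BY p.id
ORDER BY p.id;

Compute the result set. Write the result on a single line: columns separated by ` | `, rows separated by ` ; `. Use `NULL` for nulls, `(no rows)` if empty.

LEFT JOIN keeps every suppliers row; unmatched ones get NULL for shipments columns.
Group by suppliers.id and compute COUNT(m.id). COUNT(col) of an all-NULL group is 0.
  1: ids {—} → COUNT(m.id)=0
  2: ids {1, 4, 5, 7, 8} → COUNT(m.id)=5
  3: ids {3, 6} → COUNT(m.id)=2
  4: ids {2} → COUNT(m.id)=1

France | 0 ; UK | 5 ; Japan | 2 ; Japan | 1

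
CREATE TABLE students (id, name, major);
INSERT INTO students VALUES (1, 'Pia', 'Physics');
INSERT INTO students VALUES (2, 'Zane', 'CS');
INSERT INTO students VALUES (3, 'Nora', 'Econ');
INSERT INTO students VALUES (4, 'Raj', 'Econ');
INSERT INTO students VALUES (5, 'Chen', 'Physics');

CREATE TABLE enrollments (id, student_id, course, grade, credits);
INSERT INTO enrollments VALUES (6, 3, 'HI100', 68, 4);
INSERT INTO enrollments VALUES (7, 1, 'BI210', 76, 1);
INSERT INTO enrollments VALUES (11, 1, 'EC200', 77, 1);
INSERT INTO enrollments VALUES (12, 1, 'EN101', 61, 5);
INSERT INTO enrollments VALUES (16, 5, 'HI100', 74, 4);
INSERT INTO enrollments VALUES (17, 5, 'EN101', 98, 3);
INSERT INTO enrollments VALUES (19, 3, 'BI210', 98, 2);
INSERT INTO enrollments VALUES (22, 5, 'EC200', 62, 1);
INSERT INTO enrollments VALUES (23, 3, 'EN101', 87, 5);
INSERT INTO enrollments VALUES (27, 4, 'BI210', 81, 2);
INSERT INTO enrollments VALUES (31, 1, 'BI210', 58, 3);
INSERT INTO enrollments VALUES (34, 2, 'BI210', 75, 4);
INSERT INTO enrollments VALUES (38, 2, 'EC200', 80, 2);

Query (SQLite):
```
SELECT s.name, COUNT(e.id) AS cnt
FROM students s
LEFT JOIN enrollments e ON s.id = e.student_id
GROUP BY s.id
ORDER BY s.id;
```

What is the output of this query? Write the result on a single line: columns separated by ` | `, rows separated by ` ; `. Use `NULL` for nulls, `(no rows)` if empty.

LEFT JOIN keeps every students row; unmatched ones get NULL for enrollments columns.
Group by students.id and compute COUNT(e.id). COUNT(col) of an all-NULL group is 0.
  1: ids {7, 11, 12, 31} → COUNT(e.id)=4
  2: ids {34, 38} → COUNT(e.id)=2
  3: ids {6, 19, 23} → COUNT(e.id)=3
  4: ids {27} → COUNT(e.id)=1
  5: ids {16, 17, 22} → COUNT(e.id)=3

Pia | 4 ; Zane | 2 ; Nora | 3 ; Raj | 1 ; Chen | 3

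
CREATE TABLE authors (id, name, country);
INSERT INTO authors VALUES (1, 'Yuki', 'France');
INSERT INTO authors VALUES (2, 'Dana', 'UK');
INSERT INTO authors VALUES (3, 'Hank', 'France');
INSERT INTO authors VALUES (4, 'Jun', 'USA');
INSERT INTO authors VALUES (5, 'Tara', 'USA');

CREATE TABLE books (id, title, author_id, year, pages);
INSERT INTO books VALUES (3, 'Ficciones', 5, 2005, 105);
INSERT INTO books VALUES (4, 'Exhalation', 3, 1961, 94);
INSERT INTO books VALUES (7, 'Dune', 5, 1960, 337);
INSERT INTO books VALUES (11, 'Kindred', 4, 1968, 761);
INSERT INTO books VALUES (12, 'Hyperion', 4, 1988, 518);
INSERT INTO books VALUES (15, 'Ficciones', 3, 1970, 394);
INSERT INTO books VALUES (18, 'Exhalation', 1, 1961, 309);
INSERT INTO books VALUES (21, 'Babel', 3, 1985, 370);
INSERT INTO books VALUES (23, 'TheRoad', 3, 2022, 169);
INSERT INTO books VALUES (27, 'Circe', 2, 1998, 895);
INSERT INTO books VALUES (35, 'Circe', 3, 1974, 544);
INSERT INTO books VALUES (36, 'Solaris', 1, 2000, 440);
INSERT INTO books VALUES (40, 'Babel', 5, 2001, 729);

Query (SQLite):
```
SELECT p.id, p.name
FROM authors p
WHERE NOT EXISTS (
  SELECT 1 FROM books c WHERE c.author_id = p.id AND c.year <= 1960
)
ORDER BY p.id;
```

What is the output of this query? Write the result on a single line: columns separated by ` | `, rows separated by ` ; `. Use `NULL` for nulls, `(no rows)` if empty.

For each authors row, check whether any books with matching author_id has year <= 1960.
Keep rows where that is false.

1 | Yuki ; 2 | Dana ; 3 | Hank ; 4 | Jun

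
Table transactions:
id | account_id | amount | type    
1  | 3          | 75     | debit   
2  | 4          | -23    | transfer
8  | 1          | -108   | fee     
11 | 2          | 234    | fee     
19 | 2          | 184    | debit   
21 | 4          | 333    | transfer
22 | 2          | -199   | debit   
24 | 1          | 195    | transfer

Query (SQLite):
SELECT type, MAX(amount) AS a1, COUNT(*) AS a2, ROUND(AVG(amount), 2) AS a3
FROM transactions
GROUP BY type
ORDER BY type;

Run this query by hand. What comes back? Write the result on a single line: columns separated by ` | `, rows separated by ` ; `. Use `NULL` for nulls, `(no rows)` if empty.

debit | 184 | 3 | 20 ; fee | 234 | 2 | 63 ; transfer | 333 | 3 | 168.33

Group transactions by type.
Per group compute: MAX(amount), COUNT(*), ROUND(AVG(amount), 2).
  debit: ids {1, 19, 22} → MAX(amount)=184, COUNT(*)=3, ROUND(AVG(amount), 2)=20
  fee: ids {8, 11} → MAX(amount)=234, COUNT(*)=2, ROUND(AVG(amount), 2)=63
  transfer: ids {2, 21, 24} → MAX(amount)=333, COUNT(*)=3, ROUND(AVG(amount), 2)=168.33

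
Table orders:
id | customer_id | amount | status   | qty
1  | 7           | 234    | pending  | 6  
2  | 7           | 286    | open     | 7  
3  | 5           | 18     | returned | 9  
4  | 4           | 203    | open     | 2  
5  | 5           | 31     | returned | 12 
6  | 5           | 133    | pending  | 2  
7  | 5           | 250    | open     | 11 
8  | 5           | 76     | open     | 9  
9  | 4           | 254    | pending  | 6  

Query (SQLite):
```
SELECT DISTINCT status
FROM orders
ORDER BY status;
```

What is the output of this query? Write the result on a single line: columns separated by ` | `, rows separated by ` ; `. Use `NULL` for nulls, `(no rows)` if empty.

open ; pending ; returned

Collect distinct status values from orders.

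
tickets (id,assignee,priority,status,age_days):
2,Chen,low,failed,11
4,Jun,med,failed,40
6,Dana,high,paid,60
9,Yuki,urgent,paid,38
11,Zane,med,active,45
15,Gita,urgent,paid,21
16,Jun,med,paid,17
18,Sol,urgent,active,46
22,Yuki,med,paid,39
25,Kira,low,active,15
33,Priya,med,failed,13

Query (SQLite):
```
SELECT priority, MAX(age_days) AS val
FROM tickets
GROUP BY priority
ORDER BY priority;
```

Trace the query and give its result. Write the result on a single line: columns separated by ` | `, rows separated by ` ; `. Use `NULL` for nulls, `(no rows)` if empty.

high | 60 ; low | 15 ; med | 45 ; urgent | 46

Partition tickets by priority; compute MAX(age_days) within each group.
  high: ids {6} → MAX(age_days)=60
  low: ids {2, 25} → MAX(age_days)=15
  med: ids {4, 11, 16, 22, 33} → MAX(age_days)=45
  urgent: ids {9, 15, 18} → MAX(age_days)=46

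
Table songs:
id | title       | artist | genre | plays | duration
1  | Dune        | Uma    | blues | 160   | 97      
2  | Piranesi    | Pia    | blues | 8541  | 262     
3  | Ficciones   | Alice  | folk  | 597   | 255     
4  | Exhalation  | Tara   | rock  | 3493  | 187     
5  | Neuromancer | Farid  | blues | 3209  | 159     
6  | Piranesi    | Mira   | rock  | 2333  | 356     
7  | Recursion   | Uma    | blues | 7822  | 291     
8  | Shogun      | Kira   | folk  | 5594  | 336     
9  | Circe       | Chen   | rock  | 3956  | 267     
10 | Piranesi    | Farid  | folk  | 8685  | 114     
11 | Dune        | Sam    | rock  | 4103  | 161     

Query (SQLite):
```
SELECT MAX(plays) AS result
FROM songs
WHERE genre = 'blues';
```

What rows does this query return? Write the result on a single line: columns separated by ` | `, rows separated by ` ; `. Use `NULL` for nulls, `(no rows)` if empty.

Rows where genre='blues' → plays values: [160, 8541, 3209, 7822].
MAX of non-NULL values = 8541.

8541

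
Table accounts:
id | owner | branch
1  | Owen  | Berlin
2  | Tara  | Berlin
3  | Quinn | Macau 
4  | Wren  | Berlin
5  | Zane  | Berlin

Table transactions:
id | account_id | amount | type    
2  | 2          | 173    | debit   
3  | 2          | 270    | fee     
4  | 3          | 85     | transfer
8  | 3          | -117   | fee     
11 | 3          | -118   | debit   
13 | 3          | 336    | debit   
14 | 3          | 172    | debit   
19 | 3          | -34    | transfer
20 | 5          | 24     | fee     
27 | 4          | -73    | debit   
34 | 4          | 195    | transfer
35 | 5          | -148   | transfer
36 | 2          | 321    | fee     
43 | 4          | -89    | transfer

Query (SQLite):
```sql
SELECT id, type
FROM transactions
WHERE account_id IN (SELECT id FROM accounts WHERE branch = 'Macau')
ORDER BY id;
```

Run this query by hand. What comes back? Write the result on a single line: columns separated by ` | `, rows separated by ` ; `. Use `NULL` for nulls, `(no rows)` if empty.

4 | transfer ; 8 | fee ; 11 | debit ; 13 | debit ; 14 | debit ; 19 | transfer

Inner query: accounts.id where branch = 'Macau'.
Outer: keep transactions rows whose account_id is in that set.
Inner query → {3}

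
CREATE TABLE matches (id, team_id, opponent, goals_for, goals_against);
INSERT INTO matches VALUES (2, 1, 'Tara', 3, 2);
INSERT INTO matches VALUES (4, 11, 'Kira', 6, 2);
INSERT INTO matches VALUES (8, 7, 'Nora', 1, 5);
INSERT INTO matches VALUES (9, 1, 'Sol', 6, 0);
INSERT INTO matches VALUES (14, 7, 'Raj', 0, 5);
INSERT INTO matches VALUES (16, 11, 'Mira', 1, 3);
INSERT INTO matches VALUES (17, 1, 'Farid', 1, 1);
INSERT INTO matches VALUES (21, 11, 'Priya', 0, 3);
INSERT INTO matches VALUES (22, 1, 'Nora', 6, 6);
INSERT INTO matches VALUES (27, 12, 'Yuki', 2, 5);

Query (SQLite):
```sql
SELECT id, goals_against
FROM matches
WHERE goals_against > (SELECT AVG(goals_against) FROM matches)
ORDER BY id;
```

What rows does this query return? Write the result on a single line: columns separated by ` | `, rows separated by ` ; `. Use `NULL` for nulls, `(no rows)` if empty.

Scalar subquery: AVG(goals_against) over all matches rows = 3.2.
Keep rows where goals_against > that value.

8 | 5 ; 14 | 5 ; 22 | 6 ; 27 | 5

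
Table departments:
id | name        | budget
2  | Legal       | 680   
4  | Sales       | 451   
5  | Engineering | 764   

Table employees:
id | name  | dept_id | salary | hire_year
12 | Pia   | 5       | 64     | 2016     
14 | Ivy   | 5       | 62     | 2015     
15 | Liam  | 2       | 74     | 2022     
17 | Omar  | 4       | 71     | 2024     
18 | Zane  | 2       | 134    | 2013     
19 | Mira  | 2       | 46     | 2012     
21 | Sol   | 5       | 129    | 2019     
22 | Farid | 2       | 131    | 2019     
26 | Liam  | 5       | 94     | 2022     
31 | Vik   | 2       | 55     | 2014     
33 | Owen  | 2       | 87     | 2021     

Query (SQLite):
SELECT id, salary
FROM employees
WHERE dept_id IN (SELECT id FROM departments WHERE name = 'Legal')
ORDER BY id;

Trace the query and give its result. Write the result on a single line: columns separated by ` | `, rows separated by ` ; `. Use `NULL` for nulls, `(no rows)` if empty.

15 | 74 ; 18 | 134 ; 19 | 46 ; 22 | 131 ; 31 | 55 ; 33 | 87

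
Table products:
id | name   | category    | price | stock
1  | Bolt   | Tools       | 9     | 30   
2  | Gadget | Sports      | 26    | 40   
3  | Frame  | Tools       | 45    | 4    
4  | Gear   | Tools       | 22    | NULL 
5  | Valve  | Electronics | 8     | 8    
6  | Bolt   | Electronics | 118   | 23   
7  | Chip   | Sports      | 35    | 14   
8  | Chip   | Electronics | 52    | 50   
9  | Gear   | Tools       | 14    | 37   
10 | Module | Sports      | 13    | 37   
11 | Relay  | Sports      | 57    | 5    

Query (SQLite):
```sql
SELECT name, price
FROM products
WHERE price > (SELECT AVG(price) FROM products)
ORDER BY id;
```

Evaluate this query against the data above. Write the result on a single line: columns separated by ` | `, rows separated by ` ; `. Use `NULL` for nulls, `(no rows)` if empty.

Frame | 45 ; Bolt | 118 ; Chip | 52 ; Relay | 57

Scalar subquery: AVG(price) over all products rows = 36.272727 (≈; comparison uses full precision).
Keep rows where price > that value.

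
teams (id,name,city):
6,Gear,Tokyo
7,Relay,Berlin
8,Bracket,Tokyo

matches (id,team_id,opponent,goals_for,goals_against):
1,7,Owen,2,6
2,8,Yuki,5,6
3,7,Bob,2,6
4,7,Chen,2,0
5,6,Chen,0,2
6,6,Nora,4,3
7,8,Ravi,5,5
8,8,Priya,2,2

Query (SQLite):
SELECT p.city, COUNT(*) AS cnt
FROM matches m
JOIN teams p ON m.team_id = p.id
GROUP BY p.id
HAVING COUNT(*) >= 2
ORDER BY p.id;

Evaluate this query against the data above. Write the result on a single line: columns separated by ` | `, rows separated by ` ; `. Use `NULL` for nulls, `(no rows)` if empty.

Join each matches row to its teams via team_id.
Group joined rows by teams.id; compute COUNT(*) per group.
HAVING: keep groups with count ≥ 2.
  6: ids {5, 6} → COUNT(*)=2
  7: ids {1, 3, 4} → COUNT(*)=3
  8: ids {2, 7, 8} → COUNT(*)=3

Tokyo | 2 ; Berlin | 3 ; Tokyo | 3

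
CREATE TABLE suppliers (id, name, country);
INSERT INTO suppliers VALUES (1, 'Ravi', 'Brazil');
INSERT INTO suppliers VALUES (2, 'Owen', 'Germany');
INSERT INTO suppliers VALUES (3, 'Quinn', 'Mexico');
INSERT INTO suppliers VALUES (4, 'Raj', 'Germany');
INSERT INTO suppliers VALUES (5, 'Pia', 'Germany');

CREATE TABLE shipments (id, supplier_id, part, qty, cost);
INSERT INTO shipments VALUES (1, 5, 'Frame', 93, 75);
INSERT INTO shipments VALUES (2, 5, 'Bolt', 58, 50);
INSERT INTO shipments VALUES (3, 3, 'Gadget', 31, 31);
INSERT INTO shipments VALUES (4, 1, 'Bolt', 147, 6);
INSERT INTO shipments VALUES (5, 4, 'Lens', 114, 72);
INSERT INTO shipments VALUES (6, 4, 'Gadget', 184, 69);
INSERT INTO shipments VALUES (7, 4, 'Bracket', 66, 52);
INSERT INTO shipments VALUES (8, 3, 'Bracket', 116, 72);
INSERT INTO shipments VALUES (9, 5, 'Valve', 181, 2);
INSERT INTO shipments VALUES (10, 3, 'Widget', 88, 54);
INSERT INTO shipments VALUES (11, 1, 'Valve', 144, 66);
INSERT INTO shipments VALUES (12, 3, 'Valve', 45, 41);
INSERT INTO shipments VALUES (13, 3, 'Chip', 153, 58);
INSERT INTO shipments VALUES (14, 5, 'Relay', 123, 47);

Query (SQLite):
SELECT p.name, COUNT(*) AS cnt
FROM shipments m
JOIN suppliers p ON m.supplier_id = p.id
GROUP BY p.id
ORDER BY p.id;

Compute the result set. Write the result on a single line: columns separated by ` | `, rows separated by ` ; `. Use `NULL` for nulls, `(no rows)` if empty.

Ravi | 2 ; Quinn | 5 ; Raj | 3 ; Pia | 4

Join each shipments row to its suppliers via supplier_id.
Group joined rows by suppliers.id; compute COUNT(*) per group.
  1: ids {4, 11} → COUNT(*)=2
  3: ids {3, 8, 10, 12, 13} → COUNT(*)=5
  4: ids {5, 6, 7} → COUNT(*)=3
  5: ids {1, 2, 9, 14} → COUNT(*)=4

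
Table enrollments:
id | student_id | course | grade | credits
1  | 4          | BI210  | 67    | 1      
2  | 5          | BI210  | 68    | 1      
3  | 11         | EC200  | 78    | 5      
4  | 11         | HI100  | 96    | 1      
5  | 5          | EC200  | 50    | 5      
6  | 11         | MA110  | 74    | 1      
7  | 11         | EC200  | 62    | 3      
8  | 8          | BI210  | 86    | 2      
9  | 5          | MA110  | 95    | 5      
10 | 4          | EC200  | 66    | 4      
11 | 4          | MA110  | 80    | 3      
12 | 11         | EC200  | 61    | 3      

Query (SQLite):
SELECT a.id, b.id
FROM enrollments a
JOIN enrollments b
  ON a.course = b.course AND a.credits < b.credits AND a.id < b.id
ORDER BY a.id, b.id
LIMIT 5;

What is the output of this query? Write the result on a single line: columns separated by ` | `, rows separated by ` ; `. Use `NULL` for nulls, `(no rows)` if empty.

Pairs (a,b) with same course, a.credits < b.credits, a.id < b.id.
course groups: BI210:{1,2,8} EC200:{3,5,7,10,12} HI100:{4} MA110:{6,9,11}
Ordered by (a.id, b.id); first 5.

1 | 8 ; 2 | 8 ; 6 | 9 ; 6 | 11 ; 7 | 10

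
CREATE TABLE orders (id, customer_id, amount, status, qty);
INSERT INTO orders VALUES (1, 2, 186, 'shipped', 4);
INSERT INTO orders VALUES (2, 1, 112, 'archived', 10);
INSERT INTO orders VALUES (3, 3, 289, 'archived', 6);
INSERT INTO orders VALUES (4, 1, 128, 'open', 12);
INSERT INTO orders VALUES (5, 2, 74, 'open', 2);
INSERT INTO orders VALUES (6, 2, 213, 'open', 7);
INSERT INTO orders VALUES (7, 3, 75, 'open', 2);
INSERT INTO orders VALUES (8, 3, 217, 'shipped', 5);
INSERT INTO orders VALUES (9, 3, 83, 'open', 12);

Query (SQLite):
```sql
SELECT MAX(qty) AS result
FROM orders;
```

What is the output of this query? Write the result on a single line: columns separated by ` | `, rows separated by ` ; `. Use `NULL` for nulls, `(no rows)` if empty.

All qty values: [4, 10, 6, 12, 2, 7, 2, 5, 12].
MAX of non-NULL values = 12.

12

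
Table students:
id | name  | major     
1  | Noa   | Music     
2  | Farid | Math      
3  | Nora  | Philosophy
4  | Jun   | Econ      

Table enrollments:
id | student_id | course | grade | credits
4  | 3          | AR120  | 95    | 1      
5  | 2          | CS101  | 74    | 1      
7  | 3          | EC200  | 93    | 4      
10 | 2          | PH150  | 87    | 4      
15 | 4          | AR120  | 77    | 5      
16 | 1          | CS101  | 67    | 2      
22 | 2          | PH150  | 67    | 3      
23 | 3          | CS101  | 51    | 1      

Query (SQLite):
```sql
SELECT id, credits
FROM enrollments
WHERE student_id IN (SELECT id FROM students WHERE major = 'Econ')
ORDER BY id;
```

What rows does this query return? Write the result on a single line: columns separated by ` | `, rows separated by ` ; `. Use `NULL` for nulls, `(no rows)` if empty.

Inner query: students.id where major = 'Econ'.
Outer: keep enrollments rows whose student_id is in that set.
Inner query → {4}

15 | 5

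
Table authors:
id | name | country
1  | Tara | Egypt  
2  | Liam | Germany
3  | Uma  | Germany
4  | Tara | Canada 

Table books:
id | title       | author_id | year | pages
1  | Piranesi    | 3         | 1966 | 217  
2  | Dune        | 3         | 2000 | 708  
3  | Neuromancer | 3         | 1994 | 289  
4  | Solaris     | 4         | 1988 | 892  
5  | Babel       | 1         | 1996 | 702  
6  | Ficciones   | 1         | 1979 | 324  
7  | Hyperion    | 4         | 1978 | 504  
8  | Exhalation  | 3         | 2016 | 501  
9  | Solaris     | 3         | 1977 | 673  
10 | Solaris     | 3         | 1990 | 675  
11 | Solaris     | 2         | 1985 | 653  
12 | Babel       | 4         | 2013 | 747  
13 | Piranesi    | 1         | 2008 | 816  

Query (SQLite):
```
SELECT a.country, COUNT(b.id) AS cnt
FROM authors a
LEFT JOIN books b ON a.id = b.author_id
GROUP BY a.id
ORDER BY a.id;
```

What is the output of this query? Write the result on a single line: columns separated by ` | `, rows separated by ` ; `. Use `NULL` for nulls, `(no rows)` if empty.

Egypt | 3 ; Germany | 1 ; Germany | 6 ; Canada | 3

LEFT JOIN keeps every authors row; unmatched ones get NULL for books columns.
Group by authors.id and compute COUNT(b.id). COUNT(col) of an all-NULL group is 0.
  1: ids {5, 6, 13} → COUNT(b.id)=3
  2: ids {11} → COUNT(b.id)=1
  3: ids {1, 2, 3, 8, 9, 10} → COUNT(b.id)=6
  4: ids {4, 7, 12} → COUNT(b.id)=3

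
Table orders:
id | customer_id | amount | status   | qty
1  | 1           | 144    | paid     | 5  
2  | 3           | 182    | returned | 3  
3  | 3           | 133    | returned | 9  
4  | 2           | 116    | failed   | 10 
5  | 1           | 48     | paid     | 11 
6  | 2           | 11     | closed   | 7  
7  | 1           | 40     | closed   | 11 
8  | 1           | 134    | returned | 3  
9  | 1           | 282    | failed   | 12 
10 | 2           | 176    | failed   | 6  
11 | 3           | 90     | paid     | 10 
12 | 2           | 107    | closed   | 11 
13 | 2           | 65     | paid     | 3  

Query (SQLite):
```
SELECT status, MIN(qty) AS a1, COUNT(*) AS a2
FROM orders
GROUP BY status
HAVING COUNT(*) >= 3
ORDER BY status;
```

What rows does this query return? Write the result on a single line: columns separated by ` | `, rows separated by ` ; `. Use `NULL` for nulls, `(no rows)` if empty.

Group orders by status.
Per group compute: MIN(qty), COUNT(*).
HAVING: drop groups with fewer than 3 rows.
  closed: ids {6, 7, 12} → MIN(qty)=7, COUNT(*)=3
  failed: ids {4, 9, 10} → MIN(qty)=6, COUNT(*)=3
  paid: ids {1, 5, 11, 13} → MIN(qty)=3, COUNT(*)=4
  returned: ids {2, 3, 8} → MIN(qty)=3, COUNT(*)=3

closed | 7 | 3 ; failed | 6 | 3 ; paid | 3 | 4 ; returned | 3 | 3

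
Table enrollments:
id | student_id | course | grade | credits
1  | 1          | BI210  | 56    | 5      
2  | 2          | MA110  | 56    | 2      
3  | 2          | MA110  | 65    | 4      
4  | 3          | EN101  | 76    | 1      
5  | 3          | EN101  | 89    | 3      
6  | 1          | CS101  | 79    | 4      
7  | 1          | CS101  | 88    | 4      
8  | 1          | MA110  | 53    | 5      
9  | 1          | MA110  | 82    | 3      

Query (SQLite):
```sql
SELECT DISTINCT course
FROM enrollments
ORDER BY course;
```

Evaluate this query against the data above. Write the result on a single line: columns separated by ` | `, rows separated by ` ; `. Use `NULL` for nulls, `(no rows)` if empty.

BI210 ; CS101 ; EN101 ; MA110

Collect distinct course values from enrollments.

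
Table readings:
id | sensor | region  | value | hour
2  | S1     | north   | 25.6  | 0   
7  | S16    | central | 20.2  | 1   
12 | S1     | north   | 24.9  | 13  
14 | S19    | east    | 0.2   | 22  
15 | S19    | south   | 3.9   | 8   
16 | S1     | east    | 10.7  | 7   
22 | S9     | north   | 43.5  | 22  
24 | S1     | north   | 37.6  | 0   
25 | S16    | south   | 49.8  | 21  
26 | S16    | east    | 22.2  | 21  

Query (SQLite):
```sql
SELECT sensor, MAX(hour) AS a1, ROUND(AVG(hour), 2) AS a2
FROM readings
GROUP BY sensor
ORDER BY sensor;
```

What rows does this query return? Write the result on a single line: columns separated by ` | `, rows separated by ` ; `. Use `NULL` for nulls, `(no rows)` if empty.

S1 | 13 | 5 ; S16 | 21 | 14.33 ; S19 | 22 | 15 ; S9 | 22 | 22

Group readings by sensor.
Per group compute: MAX(hour), ROUND(AVG(hour), 2).
  S1: ids {2, 12, 16, 24} → MAX(hour)=13, ROUND(AVG(hour), 2)=5
  S16: ids {7, 25, 26} → MAX(hour)=21, ROUND(AVG(hour), 2)=14.33
  S19: ids {14, 15} → MAX(hour)=22, ROUND(AVG(hour), 2)=15
  S9: ids {22} → MAX(hour)=22, ROUND(AVG(hour), 2)=22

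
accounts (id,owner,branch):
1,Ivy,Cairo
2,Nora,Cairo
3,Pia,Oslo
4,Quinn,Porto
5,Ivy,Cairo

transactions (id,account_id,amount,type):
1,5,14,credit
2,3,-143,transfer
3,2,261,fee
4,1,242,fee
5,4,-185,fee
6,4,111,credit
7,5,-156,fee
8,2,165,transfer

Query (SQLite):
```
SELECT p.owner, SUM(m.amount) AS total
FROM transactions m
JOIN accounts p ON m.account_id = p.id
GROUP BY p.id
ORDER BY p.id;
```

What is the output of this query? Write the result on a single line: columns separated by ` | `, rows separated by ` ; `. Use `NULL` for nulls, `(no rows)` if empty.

Ivy | 242 ; Nora | 426 ; Pia | -143 ; Quinn | -74 ; Ivy | -142

Join each transactions row to its accounts via account_id.
Group joined rows by accounts.id; compute SUM(m.amount) per group.
  1: ids {4} → SUM(m.amount)=242
  2: ids {3, 8} → SUM(m.amount)=426
  3: ids {2} → SUM(m.amount)=-143
  4: ids {5, 6} → SUM(m.amount)=-74
  5: ids {1, 7} → SUM(m.amount)=-142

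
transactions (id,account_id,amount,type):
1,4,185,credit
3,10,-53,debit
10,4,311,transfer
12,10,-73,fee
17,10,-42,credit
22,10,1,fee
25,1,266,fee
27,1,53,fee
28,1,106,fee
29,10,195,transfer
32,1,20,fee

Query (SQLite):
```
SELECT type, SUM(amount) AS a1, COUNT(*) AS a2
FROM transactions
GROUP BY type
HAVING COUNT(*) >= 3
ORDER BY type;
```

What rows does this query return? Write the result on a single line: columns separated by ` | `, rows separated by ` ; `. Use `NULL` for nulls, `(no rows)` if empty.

fee | 373 | 6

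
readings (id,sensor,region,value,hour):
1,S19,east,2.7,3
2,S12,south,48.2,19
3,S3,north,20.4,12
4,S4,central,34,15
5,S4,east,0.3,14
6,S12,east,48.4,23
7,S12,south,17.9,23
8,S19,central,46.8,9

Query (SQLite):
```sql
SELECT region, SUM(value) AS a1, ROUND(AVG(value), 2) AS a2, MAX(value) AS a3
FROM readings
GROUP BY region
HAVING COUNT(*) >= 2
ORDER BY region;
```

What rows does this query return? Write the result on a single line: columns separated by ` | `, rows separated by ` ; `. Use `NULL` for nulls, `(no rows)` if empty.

central | 80.8 | 40.4 | 46.8 ; east | 51.4 | 17.13 | 48.4 ; south | 66.1 | 33.05 | 48.2

Group readings by region.
Per group compute: SUM(value), ROUND(AVG(value), 2), MAX(value).
HAVING: drop groups with fewer than 2 rows.
  central: ids {4, 8} → SUM(value)=80.8, ROUND(AVG(value), 2)=40.4, MAX(value)=46.8
  east: ids {1, 5, 6} → SUM(value)=51.4, ROUND(AVG(value), 2)=17.13, MAX(value)=48.4
  north: ids {3} → SUM(value)=20.4, ROUND(AVG(value), 2)=20.4, MAX(value)=20.4
  south: ids {2, 7} → SUM(value)=66.1, ROUND(AVG(value), 2)=33.05, MAX(value)=48.2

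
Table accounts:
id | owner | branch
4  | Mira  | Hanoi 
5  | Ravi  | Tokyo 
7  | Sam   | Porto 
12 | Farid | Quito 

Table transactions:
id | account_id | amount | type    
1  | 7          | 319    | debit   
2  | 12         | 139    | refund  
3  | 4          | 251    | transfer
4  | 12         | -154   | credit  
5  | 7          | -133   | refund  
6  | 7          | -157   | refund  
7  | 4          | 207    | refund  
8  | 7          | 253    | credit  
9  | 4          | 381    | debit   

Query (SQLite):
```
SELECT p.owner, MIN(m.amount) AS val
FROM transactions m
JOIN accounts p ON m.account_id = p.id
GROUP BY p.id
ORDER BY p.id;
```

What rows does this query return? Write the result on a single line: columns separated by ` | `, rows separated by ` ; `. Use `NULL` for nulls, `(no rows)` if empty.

Mira | 207 ; Sam | -157 ; Farid | -154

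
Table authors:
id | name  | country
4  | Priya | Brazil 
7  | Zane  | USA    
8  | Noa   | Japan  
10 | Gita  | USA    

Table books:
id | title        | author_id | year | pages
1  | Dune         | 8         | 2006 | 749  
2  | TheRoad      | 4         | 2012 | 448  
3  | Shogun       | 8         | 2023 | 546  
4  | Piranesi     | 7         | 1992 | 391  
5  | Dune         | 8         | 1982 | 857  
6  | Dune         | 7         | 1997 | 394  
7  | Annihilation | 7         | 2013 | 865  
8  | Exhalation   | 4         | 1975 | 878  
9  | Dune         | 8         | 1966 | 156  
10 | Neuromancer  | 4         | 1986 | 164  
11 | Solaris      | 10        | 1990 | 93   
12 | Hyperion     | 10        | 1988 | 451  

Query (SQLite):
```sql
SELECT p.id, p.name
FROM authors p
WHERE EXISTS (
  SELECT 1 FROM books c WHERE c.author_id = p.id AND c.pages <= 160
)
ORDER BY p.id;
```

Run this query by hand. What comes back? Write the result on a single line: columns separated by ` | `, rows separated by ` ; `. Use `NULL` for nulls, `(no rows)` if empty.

8 | Noa ; 10 | Gita

For each authors row, check whether any books with matching author_id has pages <= 160.
Keep rows where that is true.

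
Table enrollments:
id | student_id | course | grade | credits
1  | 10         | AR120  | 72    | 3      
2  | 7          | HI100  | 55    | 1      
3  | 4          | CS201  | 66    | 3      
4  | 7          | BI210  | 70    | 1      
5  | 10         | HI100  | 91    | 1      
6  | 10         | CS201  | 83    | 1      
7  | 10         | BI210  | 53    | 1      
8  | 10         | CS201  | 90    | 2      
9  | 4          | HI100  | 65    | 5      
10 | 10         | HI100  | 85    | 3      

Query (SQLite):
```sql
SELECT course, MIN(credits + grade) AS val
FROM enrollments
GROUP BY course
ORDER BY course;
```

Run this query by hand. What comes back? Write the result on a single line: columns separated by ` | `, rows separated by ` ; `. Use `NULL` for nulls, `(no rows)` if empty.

AR120 | 75 ; BI210 | 54 ; CS201 | 69 ; HI100 | 56

For each row compute credits + grade.
Group by course; take MIN of the expression per group.
  AR120: ids {1} → MIN(credits + grade)=75
  BI210: ids {4, 7} → MIN(credits + grade)=54
  CS201: ids {3, 6, 8} → MIN(credits + grade)=69
  HI100: ids {2, 5, 9, 10} → MIN(credits + grade)=56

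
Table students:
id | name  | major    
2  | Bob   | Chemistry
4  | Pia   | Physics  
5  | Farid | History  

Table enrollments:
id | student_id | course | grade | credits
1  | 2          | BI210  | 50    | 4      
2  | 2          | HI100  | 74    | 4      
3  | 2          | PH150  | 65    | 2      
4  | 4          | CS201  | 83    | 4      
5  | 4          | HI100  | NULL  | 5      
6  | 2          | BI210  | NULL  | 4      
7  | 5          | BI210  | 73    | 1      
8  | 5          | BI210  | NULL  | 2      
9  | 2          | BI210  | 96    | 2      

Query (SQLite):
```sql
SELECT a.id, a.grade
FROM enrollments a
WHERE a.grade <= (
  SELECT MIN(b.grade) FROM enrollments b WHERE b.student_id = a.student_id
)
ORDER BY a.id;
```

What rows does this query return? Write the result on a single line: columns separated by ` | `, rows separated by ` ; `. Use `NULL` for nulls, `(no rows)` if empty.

For each enrollments row a, compute MIN(grade) over rows sharing a.student_id.
Keep row a if a.grade <= that per-group MIN.
  student_id=2: MIN(grade) = 50
  student_id=4: MIN(grade) = 83
  student_id=5: MIN(grade) = 73

1 | 50 ; 4 | 83 ; 7 | 73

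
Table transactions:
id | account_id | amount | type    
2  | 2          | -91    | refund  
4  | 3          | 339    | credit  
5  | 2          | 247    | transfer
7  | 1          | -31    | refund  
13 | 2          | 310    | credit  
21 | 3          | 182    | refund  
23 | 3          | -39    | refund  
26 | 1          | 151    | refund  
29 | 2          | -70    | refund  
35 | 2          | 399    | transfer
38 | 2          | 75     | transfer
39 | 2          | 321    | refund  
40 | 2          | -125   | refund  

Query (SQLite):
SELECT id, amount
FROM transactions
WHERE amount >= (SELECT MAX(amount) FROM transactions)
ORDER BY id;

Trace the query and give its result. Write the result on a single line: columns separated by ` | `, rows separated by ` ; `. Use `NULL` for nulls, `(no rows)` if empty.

35 | 399

Scalar subquery: MAX(amount) over all transactions rows = 399.
Keep rows where amount >= that value.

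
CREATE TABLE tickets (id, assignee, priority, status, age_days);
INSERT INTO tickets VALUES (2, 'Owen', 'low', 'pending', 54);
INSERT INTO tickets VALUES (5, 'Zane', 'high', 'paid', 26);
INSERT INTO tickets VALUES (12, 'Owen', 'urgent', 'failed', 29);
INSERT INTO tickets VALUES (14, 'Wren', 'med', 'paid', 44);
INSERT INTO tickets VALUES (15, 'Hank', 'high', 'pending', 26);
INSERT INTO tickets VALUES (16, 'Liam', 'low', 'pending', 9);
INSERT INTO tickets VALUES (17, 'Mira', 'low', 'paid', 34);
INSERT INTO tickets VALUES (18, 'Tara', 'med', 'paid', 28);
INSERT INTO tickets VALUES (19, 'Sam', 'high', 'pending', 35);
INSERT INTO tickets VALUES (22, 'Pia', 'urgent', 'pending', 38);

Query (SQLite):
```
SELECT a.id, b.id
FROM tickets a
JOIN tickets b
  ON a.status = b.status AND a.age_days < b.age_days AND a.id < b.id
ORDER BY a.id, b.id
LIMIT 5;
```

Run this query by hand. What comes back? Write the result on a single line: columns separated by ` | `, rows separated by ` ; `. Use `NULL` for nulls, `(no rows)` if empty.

Pairs (a,b) with same status, a.age_days < b.age_days, a.id < b.id.
status groups: failed:{12} paid:{5,14,17,18} pending:{2,15,16,19,22}
Ordered by (a.id, b.id); first 5.

5 | 14 ; 5 | 17 ; 5 | 18 ; 15 | 19 ; 15 | 22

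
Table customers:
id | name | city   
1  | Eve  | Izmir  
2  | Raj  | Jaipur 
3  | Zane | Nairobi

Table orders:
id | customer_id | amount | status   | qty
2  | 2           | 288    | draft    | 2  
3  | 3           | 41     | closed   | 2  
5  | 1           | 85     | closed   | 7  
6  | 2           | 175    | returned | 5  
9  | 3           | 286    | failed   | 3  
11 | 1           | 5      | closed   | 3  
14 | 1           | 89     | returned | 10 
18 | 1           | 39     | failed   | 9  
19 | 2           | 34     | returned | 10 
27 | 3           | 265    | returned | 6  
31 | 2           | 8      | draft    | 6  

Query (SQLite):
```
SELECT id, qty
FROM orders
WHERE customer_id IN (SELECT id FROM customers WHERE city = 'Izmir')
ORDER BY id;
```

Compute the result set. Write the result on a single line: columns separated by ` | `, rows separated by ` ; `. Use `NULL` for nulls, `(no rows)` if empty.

5 | 7 ; 11 | 3 ; 14 | 10 ; 18 | 9

Inner query: customers.id where city = 'Izmir'.
Outer: keep orders rows whose customer_id is in that set.
Inner query → {1}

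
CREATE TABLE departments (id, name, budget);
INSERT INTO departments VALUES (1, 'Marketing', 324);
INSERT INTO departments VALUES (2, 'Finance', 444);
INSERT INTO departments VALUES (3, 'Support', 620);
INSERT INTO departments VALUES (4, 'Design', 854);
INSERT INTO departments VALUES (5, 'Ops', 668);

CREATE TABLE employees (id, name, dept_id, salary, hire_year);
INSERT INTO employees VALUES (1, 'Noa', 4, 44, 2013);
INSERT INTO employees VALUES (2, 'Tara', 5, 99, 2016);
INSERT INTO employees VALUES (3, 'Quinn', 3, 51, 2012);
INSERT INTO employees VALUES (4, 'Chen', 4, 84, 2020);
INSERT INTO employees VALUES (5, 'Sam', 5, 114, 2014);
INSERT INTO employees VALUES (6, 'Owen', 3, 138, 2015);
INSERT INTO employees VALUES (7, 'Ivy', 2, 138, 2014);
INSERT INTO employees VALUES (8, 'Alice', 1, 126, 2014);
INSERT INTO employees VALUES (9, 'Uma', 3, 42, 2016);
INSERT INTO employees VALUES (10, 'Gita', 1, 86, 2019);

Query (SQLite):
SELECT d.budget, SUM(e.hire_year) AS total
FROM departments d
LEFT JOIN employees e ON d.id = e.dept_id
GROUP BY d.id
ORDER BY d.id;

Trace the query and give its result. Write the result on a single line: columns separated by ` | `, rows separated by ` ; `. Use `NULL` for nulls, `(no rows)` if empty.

324 | 4033 ; 444 | 2014 ; 620 | 6043 ; 854 | 4033 ; 668 | 4030

LEFT JOIN keeps every departments row; unmatched ones get NULL for employees columns.
Group by departments.id and compute SUM(e.hire_year). SUM over an all-NULL group is NULL.
  1: ids {8, 10} → SUM(e.hire_year)=4033
  2: ids {7} → SUM(e.hire_year)=2014
  3: ids {3, 6, 9} → SUM(e.hire_year)=6043
  4: ids {1, 4} → SUM(e.hire_year)=4033
  5: ids {2, 5} → SUM(e.hire_year)=4030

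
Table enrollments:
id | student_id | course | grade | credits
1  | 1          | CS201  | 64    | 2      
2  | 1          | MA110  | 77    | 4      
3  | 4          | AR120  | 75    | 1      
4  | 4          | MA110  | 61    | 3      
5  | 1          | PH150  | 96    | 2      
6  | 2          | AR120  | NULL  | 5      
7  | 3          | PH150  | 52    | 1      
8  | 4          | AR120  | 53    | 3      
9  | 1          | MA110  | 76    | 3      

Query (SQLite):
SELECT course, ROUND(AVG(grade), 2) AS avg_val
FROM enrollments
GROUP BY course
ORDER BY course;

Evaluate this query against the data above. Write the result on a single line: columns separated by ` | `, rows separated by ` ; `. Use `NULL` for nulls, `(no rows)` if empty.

AR120 | 64 ; CS201 | 64 ; MA110 | 71.33 ; PH150 | 74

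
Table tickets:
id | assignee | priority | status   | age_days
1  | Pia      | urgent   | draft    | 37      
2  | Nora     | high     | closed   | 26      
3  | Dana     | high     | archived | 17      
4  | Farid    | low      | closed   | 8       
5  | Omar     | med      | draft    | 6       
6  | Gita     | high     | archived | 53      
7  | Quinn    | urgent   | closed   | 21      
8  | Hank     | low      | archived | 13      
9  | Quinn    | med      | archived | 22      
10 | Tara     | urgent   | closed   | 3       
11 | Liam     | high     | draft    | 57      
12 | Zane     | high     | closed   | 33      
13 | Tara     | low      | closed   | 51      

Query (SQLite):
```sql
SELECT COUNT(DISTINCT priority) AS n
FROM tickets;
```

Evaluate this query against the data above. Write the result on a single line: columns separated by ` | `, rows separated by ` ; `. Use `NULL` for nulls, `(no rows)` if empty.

Count distinct non-NULL priority values.

4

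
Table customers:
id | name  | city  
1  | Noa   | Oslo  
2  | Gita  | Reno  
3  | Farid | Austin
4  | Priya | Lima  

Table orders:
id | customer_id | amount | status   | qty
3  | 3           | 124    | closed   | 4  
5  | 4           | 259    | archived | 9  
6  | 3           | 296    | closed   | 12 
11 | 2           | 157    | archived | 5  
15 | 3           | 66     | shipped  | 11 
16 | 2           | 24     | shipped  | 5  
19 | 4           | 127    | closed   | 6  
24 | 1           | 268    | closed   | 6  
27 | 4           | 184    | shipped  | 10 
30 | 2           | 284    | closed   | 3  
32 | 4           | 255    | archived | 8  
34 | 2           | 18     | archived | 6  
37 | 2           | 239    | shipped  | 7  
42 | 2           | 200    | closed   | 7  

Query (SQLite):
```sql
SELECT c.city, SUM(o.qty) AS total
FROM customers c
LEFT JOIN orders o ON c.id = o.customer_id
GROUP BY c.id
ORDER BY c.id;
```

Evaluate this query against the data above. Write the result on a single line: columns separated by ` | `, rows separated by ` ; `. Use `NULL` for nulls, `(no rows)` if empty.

Oslo | 6 ; Reno | 33 ; Austin | 27 ; Lima | 33

LEFT JOIN keeps every customers row; unmatched ones get NULL for orders columns.
Group by customers.id and compute SUM(o.qty). SUM over an all-NULL group is NULL.
  1: ids {24} → SUM(o.qty)=6
  2: ids {11, 16, 30, 34, 37, 42} → SUM(o.qty)=33
  3: ids {3, 6, 15} → SUM(o.qty)=27
  4: ids {5, 19, 27, 32} → SUM(o.qty)=33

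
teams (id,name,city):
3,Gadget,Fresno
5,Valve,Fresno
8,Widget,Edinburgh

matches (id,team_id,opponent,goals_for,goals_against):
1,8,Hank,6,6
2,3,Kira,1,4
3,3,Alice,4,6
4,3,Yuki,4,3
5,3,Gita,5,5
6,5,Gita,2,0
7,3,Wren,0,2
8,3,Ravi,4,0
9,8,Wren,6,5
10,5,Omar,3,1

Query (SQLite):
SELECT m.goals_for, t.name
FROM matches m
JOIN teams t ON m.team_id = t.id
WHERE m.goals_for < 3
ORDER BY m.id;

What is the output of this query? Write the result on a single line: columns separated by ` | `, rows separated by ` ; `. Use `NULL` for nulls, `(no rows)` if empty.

Each matches row matches the teams row where team_id = teams.id.
Then keep rows with m.goals_for < 3.

1 | Gadget ; 2 | Valve ; 0 | Gadget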